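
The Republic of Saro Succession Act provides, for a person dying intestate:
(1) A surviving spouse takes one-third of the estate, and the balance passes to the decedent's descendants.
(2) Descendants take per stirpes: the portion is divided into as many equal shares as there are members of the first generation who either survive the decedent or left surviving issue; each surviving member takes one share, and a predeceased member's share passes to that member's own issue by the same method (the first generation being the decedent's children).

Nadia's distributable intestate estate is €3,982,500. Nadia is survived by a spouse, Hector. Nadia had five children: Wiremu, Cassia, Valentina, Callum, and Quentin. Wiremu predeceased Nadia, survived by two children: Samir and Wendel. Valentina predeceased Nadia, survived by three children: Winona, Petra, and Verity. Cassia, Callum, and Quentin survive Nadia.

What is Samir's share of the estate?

Hector takes one-third of €3,982,500 = €1,327,500. The remaining €2,655,000 passes to the descendants.
The descendants' portion (€2,655,000) is divided into 5 shares of €531,000: Cassia, Callum, and Quentin each take €531,000; Wiremu's €531,000 share passes to Wiremu's issue; Valentina's €531,000 share passes to Valentina's issue.
Wiremu's share (€531,000) is divided into 2 shares of €265,500: Samir and Wendel each take €265,500.
Valentina's share (€531,000) is divided into 3 shares of €177,000: Winona, Petra, and Verity each take €177,000.

Samir receives €265,500.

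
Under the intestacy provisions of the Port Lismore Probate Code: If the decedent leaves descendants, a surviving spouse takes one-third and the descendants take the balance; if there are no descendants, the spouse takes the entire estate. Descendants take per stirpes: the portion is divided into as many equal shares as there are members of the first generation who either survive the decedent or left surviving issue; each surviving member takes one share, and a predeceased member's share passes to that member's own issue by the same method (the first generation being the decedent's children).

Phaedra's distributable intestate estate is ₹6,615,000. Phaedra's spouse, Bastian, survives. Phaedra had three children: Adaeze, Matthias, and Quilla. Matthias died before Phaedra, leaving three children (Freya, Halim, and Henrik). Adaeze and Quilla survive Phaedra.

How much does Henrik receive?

Bastian takes one-third of ₹6,615,000 = ₹2,205,000. The remaining ₹4,410,000 passes to the descendants.
The descendants' portion (₹4,410,000) is divided into 3 shares of ₹1,470,000: Adaeze and Quilla each take ₹1,470,000; Matthias's ₹1,470,000 share passes to Matthias's issue.
Matthias's share (₹1,470,000) is divided into 3 shares of ₹490,000: Freya, Halim, and Henrik each take ₹490,000.

Henrik receives ₹490,000.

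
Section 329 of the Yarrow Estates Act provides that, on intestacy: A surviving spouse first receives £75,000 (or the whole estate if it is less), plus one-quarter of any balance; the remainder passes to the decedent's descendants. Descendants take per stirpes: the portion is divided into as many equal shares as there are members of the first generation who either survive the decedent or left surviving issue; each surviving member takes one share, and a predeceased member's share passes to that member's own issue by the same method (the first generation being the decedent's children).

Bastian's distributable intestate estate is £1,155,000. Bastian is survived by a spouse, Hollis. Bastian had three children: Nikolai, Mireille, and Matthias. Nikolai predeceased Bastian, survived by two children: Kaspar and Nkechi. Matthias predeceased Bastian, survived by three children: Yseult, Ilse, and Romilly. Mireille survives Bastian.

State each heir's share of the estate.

Hollis: £345,000; Kaspar: £135,000; Nkechi: £135,000; Mireille: £270,000; Yseult: £90,000; Ilse: £90,000; Romilly: £90,000

Hollis first takes £75,000, leaving a balance of £1,080,000. Hollis then takes one-quarter of the balance (£270,000), for a total of £345,000. The remaining £810,000 passes to the descendants.
The descendants' portion (£810,000) is divided into 3 shares of £270,000: Mireille takes £270,000; Nikolai's £270,000 share passes to Nikolai's issue; Matthias's £270,000 share passes to Matthias's issue.
Nikolai's share (£270,000) is divided into 2 shares of £135,000: Kaspar and Nkechi each take £135,000.
Matthias's share (£270,000) is divided into 3 shares of £90,000: Yseult, Ilse, and Romilly each take £90,000.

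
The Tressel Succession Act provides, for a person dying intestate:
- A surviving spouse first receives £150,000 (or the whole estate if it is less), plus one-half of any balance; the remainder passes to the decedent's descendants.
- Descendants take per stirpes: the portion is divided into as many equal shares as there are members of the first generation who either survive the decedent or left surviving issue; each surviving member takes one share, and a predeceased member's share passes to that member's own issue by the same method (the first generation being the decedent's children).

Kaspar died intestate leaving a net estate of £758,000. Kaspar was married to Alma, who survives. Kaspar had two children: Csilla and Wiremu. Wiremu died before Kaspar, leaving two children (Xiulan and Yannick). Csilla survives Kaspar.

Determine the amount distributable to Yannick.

Alma first takes £150,000, leaving a balance of £608,000. Alma then takes one-half of the balance (£304,000), for a total of £454,000. The remaining £304,000 passes to the descendants.
The descendants' portion (£304,000) is divided into 2 shares of £152,000: Csilla takes £152,000; Wiremu's £152,000 share passes to Wiremu's issue.
Wiremu's share (£152,000) is divided into 2 shares of £76,000: Xiulan and Yannick each take £76,000.

Yannick receives £76,000.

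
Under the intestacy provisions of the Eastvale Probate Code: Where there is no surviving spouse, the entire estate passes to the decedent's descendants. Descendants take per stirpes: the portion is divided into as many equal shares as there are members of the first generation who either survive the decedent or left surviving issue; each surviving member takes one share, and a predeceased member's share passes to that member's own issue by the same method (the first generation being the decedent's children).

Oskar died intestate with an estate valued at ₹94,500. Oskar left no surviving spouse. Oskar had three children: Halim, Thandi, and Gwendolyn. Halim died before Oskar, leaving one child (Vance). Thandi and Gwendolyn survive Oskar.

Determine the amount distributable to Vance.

Vance receives ₹31,500.

The entire ₹94,500 passes to the descendants.
That amount (₹94,500) is divided into 3 shares of ₹31,500: Thandi and Gwendolyn each take ₹31,500; Halim's ₹31,500 share passes to Halim's issue.
Halim's share (₹31,500) passes entirely to Vance.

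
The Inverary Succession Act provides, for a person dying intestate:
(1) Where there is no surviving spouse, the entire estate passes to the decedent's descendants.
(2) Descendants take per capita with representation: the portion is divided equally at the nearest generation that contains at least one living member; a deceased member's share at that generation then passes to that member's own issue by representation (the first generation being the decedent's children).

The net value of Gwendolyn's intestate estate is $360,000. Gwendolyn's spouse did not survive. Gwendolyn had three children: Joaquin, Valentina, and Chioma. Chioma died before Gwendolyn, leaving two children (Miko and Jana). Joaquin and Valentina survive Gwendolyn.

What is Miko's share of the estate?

Miko receives $60,000.

The entire $360,000 passes to the descendants.
That amount ($360,000) is divided into 3 shares of $120,000: Joaquin and Valentina each take $120,000; Chioma's $120,000 share passes to Chioma's issue.
Chioma's share ($120,000) is divided into 2 shares of $60,000: Miko and Jana each take $60,000.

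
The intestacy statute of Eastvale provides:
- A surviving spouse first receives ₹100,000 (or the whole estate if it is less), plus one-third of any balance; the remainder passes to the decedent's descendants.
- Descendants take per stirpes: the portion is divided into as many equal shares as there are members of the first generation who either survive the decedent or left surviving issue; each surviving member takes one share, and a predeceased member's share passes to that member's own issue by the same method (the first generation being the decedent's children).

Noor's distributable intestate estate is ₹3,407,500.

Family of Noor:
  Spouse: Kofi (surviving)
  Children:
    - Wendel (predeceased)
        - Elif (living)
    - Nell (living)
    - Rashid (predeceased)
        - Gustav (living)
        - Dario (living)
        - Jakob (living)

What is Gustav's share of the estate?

Gustav receives ₹245,000.

Kofi first takes ₹100,000, leaving a balance of ₹3,307,500. Kofi then takes one-third of the balance (₹1,102,500), for a total of ₹1,202,500. The remaining ₹2,205,000 passes to the descendants.
The descendants' portion (₹2,205,000) is divided into 3 shares of ₹735,000: Nell takes ₹735,000; Wendel's ₹735,000 share passes to Wendel's issue; Rashid's ₹735,000 share passes to Rashid's issue.
Wendel's share (₹735,000) passes entirely to Elif.
Rashid's share (₹735,000) is divided into 3 shares of ₹245,000: Gustav, Dario, and Jakob each take ₹245,000.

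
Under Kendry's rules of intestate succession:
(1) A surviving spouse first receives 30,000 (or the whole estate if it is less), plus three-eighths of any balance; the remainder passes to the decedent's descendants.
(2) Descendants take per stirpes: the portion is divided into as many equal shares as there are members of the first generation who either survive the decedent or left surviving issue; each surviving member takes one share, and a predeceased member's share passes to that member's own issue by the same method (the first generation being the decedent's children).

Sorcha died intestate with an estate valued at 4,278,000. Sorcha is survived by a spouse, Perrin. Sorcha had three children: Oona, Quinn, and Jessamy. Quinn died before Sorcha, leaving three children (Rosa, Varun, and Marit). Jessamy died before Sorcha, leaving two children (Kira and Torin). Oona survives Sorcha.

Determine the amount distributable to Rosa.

Perrin first takes 30,000, leaving a balance of 4,248,000. Perrin then takes three-eighths of the balance (1,593,000), for a total of 1,623,000. The remaining 2,655,000 passes to the descendants.
The descendants' portion (2,655,000) is divided into 3 shares of 885,000: Oona takes 885,000; Quinn's 885,000 share passes to Quinn's issue; Jessamy's 885,000 share passes to Jessamy's issue.
Quinn's share (885,000) is divided into 3 shares of 295,000: Rosa, Varun, and Marit each take 295,000.
Jessamy's share (885,000) is divided into 2 shares of 442,500: Kira and Torin each take 442,500.

Rosa receives 295,000.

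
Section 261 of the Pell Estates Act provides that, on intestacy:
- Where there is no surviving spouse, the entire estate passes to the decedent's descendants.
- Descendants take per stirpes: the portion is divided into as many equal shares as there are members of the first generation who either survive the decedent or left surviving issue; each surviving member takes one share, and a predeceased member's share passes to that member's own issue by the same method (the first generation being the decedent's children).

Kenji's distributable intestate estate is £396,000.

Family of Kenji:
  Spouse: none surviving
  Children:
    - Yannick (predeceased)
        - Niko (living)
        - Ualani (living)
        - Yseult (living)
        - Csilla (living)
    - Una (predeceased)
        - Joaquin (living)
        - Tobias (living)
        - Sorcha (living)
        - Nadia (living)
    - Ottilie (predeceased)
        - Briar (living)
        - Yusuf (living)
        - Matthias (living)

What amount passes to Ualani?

Ualani receives £33,000.

The entire £396,000 passes to the descendants.
That amount (£396,000) is divided into 3 shares of £132,000: Yannick's £132,000 share passes to Yannick's issue; Una's £132,000 share passes to Una's issue; Ottilie's £132,000 share passes to Ottilie's issue.
Yannick's share (£132,000) is divided into 4 shares of £33,000: Niko, Ualani, Yseult, and Csilla each take £33,000.
Una's share (£132,000) is divided into 4 shares of £33,000: Joaquin, Tobias, Sorcha, and Nadia each take £33,000.
Ottilie's share (£132,000) is divided into 3 shares of £44,000: Briar, Yusuf, and Matthias each take £44,000.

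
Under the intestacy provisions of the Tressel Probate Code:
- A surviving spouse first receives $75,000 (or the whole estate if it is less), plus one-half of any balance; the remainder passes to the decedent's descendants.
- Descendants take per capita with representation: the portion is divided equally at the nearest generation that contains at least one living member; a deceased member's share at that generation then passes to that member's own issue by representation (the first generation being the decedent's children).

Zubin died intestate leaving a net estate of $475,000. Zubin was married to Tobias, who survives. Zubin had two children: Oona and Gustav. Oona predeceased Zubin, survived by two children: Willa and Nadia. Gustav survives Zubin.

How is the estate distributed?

Tobias: $275,000; Willa: $50,000; Nadia: $50,000; Gustav: $100,000

Tobias first takes $75,000, leaving a balance of $400,000. Tobias then takes one-half of the balance ($200,000), for a total of $275,000. The remaining $200,000 passes to the descendants.
The descendants' portion ($200,000) is divided into 2 shares of $100,000: Gustav takes $100,000; Oona's $100,000 share passes to Oona's issue.
Oona's share ($100,000) is divided into 2 shares of $50,000: Willa and Nadia each take $50,000.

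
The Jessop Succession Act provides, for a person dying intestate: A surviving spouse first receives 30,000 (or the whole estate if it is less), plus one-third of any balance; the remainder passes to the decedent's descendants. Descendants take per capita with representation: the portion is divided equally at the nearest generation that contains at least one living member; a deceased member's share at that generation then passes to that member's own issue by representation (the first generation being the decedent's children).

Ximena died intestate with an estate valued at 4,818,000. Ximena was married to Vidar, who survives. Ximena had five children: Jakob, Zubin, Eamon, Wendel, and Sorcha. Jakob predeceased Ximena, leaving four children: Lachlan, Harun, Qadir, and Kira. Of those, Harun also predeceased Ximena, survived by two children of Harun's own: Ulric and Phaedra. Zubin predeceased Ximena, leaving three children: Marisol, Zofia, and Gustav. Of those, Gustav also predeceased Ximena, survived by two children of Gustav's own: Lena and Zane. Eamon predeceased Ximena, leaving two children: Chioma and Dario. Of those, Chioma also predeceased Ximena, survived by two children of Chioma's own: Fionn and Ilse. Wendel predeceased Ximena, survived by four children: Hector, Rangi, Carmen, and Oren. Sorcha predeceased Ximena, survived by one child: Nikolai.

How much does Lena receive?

Vidar first takes 30,000, leaving a balance of 4,788,000. Vidar then takes one-third of the balance (1,596,000), for a total of 1,626,000. The remaining 3,192,000 passes to the descendants.
No child survives, so the initial division is made at the grandchildren's generation.
The descendants' portion (3,192,000) is divided into 14 shares of 228,000: Lachlan, Qadir, Kira, Marisol, Zofia, Dario, Hector, Rangi, Carmen, Oren, and Nikolai each take 228,000; Harun's 228,000 share passes to Harun's issue; Gustav's 228,000 share passes to Gustav's issue; Chioma's 228,000 share passes to Chioma's issue.
Harun's share (228,000) is divided into 2 shares of 114,000: Ulric and Phaedra each take 114,000.
Gustav's share (228,000) is divided into 2 shares of 114,000: Lena and Zane each take 114,000.
Chioma's share (228,000) is divided into 2 shares of 114,000: Fionn and Ilse each take 114,000.

Lena receives 114,000.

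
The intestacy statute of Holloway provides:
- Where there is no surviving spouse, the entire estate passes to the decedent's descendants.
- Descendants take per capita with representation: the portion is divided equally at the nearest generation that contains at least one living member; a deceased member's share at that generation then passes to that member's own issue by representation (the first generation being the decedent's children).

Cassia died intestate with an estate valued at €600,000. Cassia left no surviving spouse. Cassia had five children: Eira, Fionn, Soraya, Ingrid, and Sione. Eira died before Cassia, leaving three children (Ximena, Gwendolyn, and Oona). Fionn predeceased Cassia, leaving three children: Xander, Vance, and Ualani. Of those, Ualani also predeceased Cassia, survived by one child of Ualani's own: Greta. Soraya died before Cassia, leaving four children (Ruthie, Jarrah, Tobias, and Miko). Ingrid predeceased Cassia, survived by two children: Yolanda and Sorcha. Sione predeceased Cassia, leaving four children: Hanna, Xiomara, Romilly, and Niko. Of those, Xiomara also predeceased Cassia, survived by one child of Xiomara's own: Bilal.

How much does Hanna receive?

Hanna receives €37,500.

The entire €600,000 passes to the descendants.
No child survives, so the initial division is made at the grandchildren's generation.
That amount (€600,000) is divided into 16 shares of €37,500: Ximena, Gwendolyn, Oona, Xander, Vance, Ruthie, Jarrah, Tobias, Miko, Yolanda, Sorcha, Hanna, Romilly, and Niko each take €37,500; Ualani's €37,500 share passes to Ualani's issue; Xiomara's €37,500 share passes to Xiomara's issue.
Ualani's share (€37,500) passes entirely to Greta.
Xiomara's share (€37,500) passes entirely to Bilal.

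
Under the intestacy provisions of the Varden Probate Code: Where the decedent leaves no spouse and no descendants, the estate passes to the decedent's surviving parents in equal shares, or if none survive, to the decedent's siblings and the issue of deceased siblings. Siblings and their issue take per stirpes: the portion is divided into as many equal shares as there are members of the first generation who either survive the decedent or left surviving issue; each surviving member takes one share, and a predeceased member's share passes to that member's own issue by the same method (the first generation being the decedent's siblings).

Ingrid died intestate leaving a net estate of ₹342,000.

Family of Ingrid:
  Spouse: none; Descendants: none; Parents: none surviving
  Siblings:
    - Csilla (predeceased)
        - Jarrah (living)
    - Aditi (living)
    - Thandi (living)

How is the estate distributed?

Jarrah: ₹114,000; Aditi: ₹114,000; Thandi: ₹114,000

The entire ₹342,000 passes to the siblings and their issue.
That amount (₹342,000) is divided into 3 shares of ₹114,000: Aditi and Thandi each take ₹114,000; Csilla's ₹114,000 share passes to Csilla's issue.
Csilla's share (₹114,000) passes entirely to Jarrah.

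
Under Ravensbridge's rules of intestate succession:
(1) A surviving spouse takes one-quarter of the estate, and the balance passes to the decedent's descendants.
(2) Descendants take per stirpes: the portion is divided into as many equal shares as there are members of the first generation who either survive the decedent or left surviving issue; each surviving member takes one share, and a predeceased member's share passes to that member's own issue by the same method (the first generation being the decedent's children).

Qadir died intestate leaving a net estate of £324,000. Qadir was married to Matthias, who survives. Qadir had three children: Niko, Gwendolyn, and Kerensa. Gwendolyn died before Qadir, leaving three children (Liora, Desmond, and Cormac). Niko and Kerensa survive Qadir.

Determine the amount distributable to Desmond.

Matthias takes one-quarter of £324,000 = £81,000. The remaining £243,000 passes to the descendants.
The descendants' portion (£243,000) is divided into 3 shares of £81,000: Niko and Kerensa each take £81,000; Gwendolyn's £81,000 share passes to Gwendolyn's issue.
Gwendolyn's share (£81,000) is divided into 3 shares of £27,000: Liora, Desmond, and Cormac each take £27,000.

Desmond receives £27,000.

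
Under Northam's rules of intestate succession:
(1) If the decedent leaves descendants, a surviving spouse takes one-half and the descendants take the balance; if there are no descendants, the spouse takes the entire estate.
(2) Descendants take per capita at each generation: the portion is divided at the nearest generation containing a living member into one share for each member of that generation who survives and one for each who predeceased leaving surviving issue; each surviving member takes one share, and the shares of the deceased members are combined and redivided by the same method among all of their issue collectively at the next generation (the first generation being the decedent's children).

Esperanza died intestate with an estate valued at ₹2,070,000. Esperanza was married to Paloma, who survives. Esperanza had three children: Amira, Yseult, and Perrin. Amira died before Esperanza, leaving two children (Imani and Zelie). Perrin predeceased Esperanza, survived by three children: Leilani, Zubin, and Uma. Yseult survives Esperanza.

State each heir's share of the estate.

Paloma takes one-half of ₹2,070,000 = ₹1,035,000. The remaining ₹1,035,000 passes to the descendants.
The descendants' portion (₹1,035,000) is divided at the children's generation into 3 shares of ₹345,000. Yseult takes ₹345,000. The 2 shares of the deceased (Amira and Perrin) are combined into a pool of ₹690,000.
That pool (₹690,000) is divided at the grandchildren's generation equally among Imani, Zelie, Leilani, Zubin, and Uma: ₹138,000 each.

Paloma: ₹1,035,000; Imani: ₹138,000; Zelie: ₹138,000; Yseult: ₹345,000; Leilani: ₹138,000; Zubin: ₹138,000; Uma: ₹138,000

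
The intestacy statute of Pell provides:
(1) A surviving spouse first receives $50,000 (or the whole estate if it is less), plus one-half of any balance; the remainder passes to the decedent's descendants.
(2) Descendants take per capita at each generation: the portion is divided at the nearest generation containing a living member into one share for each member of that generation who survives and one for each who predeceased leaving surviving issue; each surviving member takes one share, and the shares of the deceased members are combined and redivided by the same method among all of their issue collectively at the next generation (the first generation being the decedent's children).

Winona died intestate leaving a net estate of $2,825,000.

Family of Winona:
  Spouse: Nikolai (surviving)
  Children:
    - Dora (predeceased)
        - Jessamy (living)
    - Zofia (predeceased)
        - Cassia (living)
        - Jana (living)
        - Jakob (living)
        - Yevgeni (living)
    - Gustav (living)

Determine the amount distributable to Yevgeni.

Yevgeni receives $185,000.

Nikolai first takes $50,000, leaving a balance of $2,775,000. Nikolai then takes one-half of the balance ($1,387,500), for a total of $1,437,500. The remaining $1,387,500 passes to the descendants.
The descendants' portion ($1,387,500) is divided at the children's generation into 3 shares of $462,500. Gustav takes $462,500. The 2 shares of the deceased (Dora and Zofia) are combined into a pool of $925,000.
That pool ($925,000) is divided at the grandchildren's generation equally among Jessamy, Cassia, Jana, Jakob, and Yevgeni: $185,000 each.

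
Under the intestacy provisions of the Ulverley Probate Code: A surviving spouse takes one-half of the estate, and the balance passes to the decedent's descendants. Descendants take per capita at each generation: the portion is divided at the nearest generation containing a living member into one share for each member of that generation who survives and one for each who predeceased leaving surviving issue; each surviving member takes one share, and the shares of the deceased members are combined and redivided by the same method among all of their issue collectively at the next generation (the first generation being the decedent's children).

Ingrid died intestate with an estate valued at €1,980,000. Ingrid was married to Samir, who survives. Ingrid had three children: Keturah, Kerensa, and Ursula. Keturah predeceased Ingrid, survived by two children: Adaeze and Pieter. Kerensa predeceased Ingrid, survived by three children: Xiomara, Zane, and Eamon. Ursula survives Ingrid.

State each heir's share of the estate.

Samir takes one-half of €1,980,000 = €990,000. The remaining €990,000 passes to the descendants.
The descendants' portion (€990,000) is divided at the children's generation into 3 shares of €330,000. Ursula takes €330,000. The 2 shares of the deceased (Keturah and Kerensa) are combined into a pool of €660,000.
That pool (€660,000) is divided at the grandchildren's generation equally among Adaeze, Pieter, Xiomara, Zane, and Eamon: €132,000 each.

Samir: €990,000; Adaeze: €132,000; Pieter: €132,000; Xiomara: €132,000; Zane: €132,000; Eamon: €132,000; Ursula: €330,000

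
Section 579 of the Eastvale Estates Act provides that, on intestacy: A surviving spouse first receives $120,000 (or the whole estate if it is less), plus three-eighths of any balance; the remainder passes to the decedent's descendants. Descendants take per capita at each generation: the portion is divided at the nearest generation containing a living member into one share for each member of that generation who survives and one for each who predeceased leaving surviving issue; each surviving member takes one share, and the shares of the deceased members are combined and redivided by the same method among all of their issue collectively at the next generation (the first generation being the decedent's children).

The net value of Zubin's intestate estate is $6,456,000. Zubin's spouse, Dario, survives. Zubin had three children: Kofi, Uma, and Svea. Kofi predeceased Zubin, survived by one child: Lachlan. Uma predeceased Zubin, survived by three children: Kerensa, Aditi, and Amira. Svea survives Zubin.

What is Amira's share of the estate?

Amira receives $660,000.

Dario first takes $120,000, leaving a balance of $6,336,000. Dario then takes three-eighths of the balance ($2,376,000), for a total of $2,496,000. The remaining $3,960,000 passes to the descendants.
The descendants' portion ($3,960,000) is divided at the children's generation into 3 shares of $1,320,000. Svea takes $1,320,000. The 2 shares of the deceased (Kofi and Uma) are combined into a pool of $2,640,000.
That pool ($2,640,000) is divided at the grandchildren's generation equally among Lachlan, Kerensa, Aditi, and Amira: $660,000 each.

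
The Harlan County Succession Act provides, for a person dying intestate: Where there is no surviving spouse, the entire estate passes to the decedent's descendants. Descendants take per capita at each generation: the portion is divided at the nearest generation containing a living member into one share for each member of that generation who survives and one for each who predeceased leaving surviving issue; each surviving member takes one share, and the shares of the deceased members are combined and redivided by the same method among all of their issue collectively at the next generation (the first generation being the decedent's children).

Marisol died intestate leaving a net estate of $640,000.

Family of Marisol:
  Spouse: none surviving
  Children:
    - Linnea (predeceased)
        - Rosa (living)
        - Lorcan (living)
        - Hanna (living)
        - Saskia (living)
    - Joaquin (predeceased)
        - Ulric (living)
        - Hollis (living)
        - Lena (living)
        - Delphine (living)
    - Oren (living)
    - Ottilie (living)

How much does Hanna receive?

The entire $640,000 passes to the descendants.
That amount ($640,000) is divided at the children's generation into 4 shares of $160,000. Oren and Ottilie each take $160,000. The 2 shares of the deceased (Linnea and Joaquin) are combined into a pool of $320,000.
That pool ($320,000) is divided at the grandchildren's generation equally among Rosa, Lorcan, Hanna, Saskia, Ulric, Hollis, Lena, and Delphine: $40,000 each.

Hanna receives $40,000.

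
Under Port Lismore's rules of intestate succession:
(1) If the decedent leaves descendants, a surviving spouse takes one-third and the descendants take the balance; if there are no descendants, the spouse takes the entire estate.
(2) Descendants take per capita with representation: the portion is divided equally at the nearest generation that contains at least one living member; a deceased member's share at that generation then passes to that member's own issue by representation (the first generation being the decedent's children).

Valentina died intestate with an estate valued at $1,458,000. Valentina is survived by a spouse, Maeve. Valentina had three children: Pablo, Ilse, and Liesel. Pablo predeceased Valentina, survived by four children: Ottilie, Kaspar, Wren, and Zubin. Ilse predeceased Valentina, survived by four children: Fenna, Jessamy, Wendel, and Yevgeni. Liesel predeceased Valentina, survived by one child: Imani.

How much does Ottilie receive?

Ottilie receives $108,000.

Maeve takes one-third of $1,458,000 = $486,000. The remaining $972,000 passes to the descendants.
No child survives, so the initial division is made at the grandchildren's generation.
The descendants' portion ($972,000) is divided into 9 shares of $108,000: Ottilie, Kaspar, Wren, Zubin, Fenna, Jessamy, Wendel, Yevgeni, and Imani each take $108,000.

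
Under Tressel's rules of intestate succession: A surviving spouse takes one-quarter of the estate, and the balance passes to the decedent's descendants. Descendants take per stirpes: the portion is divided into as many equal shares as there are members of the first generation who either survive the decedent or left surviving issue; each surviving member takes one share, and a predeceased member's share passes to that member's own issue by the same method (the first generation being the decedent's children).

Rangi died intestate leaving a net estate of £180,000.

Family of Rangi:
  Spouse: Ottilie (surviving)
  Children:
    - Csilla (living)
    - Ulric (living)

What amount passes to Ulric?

Ottilie takes one-quarter of £180,000 = £45,000. The remaining £135,000 passes to the descendants.
The descendants' portion (£135,000) is divided into 2 shares of £67,500: Csilla and Ulric each take £67,500.

Ulric receives £67,500.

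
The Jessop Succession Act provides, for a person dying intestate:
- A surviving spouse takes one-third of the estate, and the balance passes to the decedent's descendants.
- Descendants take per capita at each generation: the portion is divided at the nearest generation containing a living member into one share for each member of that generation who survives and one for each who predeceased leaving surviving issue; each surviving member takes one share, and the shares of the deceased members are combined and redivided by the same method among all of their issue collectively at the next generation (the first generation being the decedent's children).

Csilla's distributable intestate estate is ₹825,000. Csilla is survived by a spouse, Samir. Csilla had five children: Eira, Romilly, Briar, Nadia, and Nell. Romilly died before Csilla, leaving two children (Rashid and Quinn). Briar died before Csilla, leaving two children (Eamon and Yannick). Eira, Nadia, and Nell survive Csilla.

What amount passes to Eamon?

Samir takes one-third of ₹825,000 = ₹275,000. The remaining ₹550,000 passes to the descendants.
The descendants' portion (₹550,000) is divided at the children's generation into 5 shares of ₹110,000. Eira, Nadia, and Nell each take ₹110,000. The 2 shares of the deceased (Romilly and Briar) are combined into a pool of ₹220,000.
That pool (₹220,000) is divided at the grandchildren's generation equally among Rashid, Quinn, Eamon, and Yannick: ₹55,000 each.

Eamon receives ₹55,000.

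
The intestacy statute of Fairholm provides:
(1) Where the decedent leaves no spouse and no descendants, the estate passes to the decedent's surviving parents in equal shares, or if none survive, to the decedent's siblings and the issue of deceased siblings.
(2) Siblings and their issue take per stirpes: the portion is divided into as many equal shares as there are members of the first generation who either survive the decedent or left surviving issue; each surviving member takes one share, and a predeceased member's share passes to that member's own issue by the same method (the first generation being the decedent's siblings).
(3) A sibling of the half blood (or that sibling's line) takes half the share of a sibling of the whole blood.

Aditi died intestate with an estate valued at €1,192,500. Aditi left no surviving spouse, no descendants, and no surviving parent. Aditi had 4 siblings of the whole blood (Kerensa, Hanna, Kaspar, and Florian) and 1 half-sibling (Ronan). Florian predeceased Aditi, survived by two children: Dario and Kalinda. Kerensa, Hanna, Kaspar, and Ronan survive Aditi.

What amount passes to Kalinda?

The entire €1,192,500 passes to the siblings and their issue.
Counting each half-blood sibling's line as half a unit, there are 9/2 units in €1,192,500, so one unit is €265,000. Whole-blood lines (Kerensa, Hanna, Kaspar, and Florian) take €265,000 each; half-blood lines (Ronan) take €132,500 each.
Florian's share (€265,000) is divided into 2 shares of €132,500: Dario and Kalinda each take €132,500.

Kalinda receives €132,500.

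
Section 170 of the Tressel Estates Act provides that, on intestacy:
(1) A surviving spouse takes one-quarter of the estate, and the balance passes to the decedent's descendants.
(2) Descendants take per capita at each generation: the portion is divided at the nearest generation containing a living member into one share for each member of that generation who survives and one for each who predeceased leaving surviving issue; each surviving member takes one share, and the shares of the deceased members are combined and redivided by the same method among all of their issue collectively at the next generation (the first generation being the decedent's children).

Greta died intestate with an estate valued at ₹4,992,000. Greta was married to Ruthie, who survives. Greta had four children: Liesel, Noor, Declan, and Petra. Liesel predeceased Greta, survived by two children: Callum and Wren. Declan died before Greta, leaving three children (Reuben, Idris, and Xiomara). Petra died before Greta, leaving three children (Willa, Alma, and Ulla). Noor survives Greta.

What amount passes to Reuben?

Reuben receives ₹351,000.

Ruthie takes one-quarter of ₹4,992,000 = ₹1,248,000. The remaining ₹3,744,000 passes to the descendants.
The descendants' portion (₹3,744,000) is divided at the children's generation into 4 shares of ₹936,000. Noor takes ₹936,000. The 3 shares of the deceased (Liesel, Declan, and Petra) are combined into a pool of ₹2,808,000.
That pool (₹2,808,000) is divided at the grandchildren's generation equally among Callum, Wren, Reuben, Idris, Xiomara, Willa, Alma, and Ulla: ₹351,000 each.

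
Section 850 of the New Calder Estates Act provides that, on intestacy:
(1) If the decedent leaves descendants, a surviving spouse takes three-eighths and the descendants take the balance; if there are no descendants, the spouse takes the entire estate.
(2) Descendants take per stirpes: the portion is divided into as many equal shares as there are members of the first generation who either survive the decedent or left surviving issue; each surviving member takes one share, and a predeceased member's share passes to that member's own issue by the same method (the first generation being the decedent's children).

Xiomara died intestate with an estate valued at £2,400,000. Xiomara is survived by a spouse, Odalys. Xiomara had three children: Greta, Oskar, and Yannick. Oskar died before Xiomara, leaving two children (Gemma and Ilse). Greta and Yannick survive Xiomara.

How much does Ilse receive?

Odalys takes three-eighths of £2,400,000 = £900,000. The remaining £1,500,000 passes to the descendants.
The descendants' portion (£1,500,000) is divided into 3 shares of £500,000: Greta and Yannick each take £500,000; Oskar's £500,000 share passes to Oskar's issue.
Oskar's share (£500,000) is divided into 2 shares of £250,000: Gemma and Ilse each take £250,000.

Ilse receives £250,000.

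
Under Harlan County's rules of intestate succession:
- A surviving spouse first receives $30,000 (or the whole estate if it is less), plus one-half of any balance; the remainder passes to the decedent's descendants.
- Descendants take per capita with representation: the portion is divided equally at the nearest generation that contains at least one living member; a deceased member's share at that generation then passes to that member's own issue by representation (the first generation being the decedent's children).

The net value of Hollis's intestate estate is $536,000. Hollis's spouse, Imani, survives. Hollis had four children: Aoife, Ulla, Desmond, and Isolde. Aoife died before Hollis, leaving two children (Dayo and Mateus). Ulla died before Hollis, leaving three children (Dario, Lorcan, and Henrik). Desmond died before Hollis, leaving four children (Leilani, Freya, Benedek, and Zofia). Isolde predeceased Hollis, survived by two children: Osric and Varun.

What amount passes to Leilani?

Imani first takes $30,000, leaving a balance of $506,000. Imani then takes one-half of the balance ($253,000), for a total of $283,000. The remaining $253,000 passes to the descendants.
No child survives, so the initial division is made at the grandchildren's generation.
The descendants' portion ($253,000) is divided into 11 shares of $23,000: Dayo, Mateus, Dario, Lorcan, Henrik, Leilani, Freya, Benedek, Zofia, Osric, and Varun each take $23,000.

Leilani receives $23,000.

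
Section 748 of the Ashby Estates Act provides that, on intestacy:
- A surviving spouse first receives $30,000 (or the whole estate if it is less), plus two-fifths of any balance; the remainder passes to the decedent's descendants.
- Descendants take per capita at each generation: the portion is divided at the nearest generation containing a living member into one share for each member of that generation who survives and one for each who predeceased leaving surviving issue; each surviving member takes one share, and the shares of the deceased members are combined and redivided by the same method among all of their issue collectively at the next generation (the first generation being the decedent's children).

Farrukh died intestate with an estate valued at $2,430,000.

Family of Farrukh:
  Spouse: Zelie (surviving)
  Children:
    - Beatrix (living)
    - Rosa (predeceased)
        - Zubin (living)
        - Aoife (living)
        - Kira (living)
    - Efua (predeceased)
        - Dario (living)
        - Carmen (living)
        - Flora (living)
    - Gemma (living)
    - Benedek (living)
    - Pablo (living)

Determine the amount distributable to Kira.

Kira receives $80,000.

Zelie first takes $30,000, leaving a balance of $2,400,000. Zelie then takes two-fifths of the balance ($960,000), for a total of $990,000. The remaining $1,440,000 passes to the descendants.
The descendants' portion ($1,440,000) is divided at the children's generation into 6 shares of $240,000. Beatrix, Gemma, Benedek, and Pablo each take $240,000. The 2 shares of the deceased (Rosa and Efua) are combined into a pool of $480,000.
That pool ($480,000) is divided at the grandchildren's generation equally among Zubin, Aoife, Kira, Dario, Carmen, and Flora: $80,000 each.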